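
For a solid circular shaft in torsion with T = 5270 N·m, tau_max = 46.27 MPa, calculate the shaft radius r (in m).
Model: a solid circular shaft in torsion, so tau_max = (2·T) / (π·r^3).
Solve for r: r = ((2·T) / (π·tau_max))^(1/3).
Convert to SI units:
  tau_max = 46.27 MPa = 4.627 × 10⁷ Pa
Substitute:
  r = ((2 × 5270) / (π × (4.627 × 10⁷)))^(1/3)
  r = 0.0417 m
Final answer: r = 0.0417 m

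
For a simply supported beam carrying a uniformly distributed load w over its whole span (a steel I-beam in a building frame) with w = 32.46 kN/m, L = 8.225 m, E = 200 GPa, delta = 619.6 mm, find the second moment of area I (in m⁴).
Model: a simply supported beam carrying a uniformly distributed load w over its whole span, so delta = (5·w·L^4) / (384·E·I).
Solve for I: I = (5·w·L^4) / (384·delta·E).
Convert to SI units:
  w = 32.46 kN/m = 32460 N/m
  E = 200 GPa = 2 × 10¹¹ Pa
  delta = 619.6 mm = 0.6196 m
Substitute:
  I = (5 × 32460 × 8.225^4) / (384 × 0.6196 × (2 × 10¹¹))
  I = 1.561 × 10⁻⁵ m⁴
Final answer: I = 1.561 × 10⁻⁵ m⁴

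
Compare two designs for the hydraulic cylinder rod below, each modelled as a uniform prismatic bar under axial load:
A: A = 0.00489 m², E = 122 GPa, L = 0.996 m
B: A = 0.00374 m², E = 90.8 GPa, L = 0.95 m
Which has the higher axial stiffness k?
Model: a uniform prismatic bar under axial load, so k = (A·E) / L (SI units).
  A: k = (0.00489 × (1.22 × 10¹¹)) / 0.996 = 5.99 × 10⁸ N/m = 599 MN/m
  B: k = (0.00374 × (9.08 × 10¹⁰)) / 0.95 = 3.575 × 10⁸ N/m = 357.5 MN/m
599 MN/m > 357.5 MN/m, so A is larger.
Final answer: A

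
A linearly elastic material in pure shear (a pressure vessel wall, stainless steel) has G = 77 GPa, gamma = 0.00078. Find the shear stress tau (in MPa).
Model: a linearly elastic material in pure shear, so tau = G·gamma.
Convert to SI units:
  G = 77 GPa = 7.7 × 10¹⁰ Pa
Substitute:
  tau = (7.7 × 10¹⁰) × 0.00078
  tau = 6.006 × 10⁷ Pa
Convert: tau = 6.006 × 10⁷ Pa = 60.06 MPa
Final answer: tau = 60.06 MPa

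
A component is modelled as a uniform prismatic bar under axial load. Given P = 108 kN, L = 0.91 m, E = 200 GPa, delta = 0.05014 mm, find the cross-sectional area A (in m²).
Model: a uniform prismatic bar under axial load, so delta = (P·L) / (A·E).
Solve for A: A = (P·L) / (delta·E).
Convert to SI units:
  P = 108 kN = 108000 N
  E = 200 GPa = 2 × 10¹¹ Pa
  delta = 0.05014 mm = 5.014 × 10⁻⁵ m
Substitute:
  A = (108000 × 0.91) / ((5.014 × 10⁻⁵) × (2 × 10¹¹))
  A = 0.009801 m²
Final answer: A = 0.009801 m²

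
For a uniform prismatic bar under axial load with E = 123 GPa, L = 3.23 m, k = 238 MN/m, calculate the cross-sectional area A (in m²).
Model: a uniform prismatic bar under axial load, so k = (A·E) / L.
Solve for A: A = (k·L) / E.
Convert to SI units:
  E = 123 GPa = 1.23 × 10¹¹ Pa
  k = 238 MN/m = 2.38 × 10⁸ N/m
Substitute:
  A = ((2.38 × 10⁸) × 3.23) / (1.23 × 10¹¹)
  A = 0.00625 m²
Final answer: A = 0.00625 m²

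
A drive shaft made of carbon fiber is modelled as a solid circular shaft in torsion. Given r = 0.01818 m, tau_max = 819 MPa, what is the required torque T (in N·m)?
Model: a solid circular shaft in torsion, so tau_max = (2·T) / (π·r^3).
Solve for T: T = (π·tau_max·r^3) / 2.
Convert to SI units:
  tau_max = 819 MPa = 8.19 × 10⁸ Pa
Substitute:
  T = (π × (8.19 × 10⁸) × 0.01818^3) / 2
  T = 7730 N·m
Final answer: T = 7730 N·m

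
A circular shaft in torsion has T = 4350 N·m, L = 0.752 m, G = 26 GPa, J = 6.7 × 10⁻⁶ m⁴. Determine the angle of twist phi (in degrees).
Model: a circular shaft in torsion, so phi = (T·L) / (G·J).
Convert to SI units:
  G = 26 GPa = 2.6 × 10¹⁰ Pa
Substitute:
  phi = (4350 × 0.752) / ((2.6 × 10¹⁰) × (6.7 × 10⁻⁶))
  phi = 0.01878 rad
Convert to degrees: phi = 0.01878 × 180/π = 1.076°
Final answer: phi = 1.076°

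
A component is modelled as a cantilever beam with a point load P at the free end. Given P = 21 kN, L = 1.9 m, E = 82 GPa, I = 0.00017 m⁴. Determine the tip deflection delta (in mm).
Model: a cantilever beam with a point load P at the free end, so delta = (P·L^3) / (3·E·I).
Convert to SI units:
  P = 21 kN = 21000 N
  E = 82 GPa = 8.2 × 10¹⁰ Pa
Substitute:
  delta = (21000 × 1.9^3) / (3 × (8.2 × 10¹⁰) × 0.00017)
  delta = 0.003444 m
Convert: delta = 0.003444 m = 3.444 mm
Final answer: delta = 3.444 mm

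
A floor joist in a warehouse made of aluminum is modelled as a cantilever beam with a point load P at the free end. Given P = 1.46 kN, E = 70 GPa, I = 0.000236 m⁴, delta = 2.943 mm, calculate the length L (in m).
Model: a cantilever beam with a point load P at the free end, so delta = (P·L^3) / (3·E·I).
Solve for L: L = ((3·delta·E·I) / P)^(1/3).
Convert to SI units:
  P = 1.46 kN = 1460 N
  E = 70 GPa = 7 × 10¹⁰ Pa
  delta = 2.943 mm = 0.002943 m
Substitute:
  L = ((3 × 0.002943 × (7 × 10¹⁰) × 0.000236) / 1460)^(1/3)
  L = 4.64 m
Final answer: L = 4.64 m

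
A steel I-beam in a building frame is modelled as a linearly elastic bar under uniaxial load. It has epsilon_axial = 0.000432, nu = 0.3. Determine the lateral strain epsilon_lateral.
Model: a linearly elastic bar under uniaxial load, so epsilon_lateral = -nu·epsilon_axial.
Substitute:
  epsilon_lateral = -(0.3 × 0.000432)
  epsilon_lateral = -0.0001296
Final answer: epsilon_lateral = -0.0001296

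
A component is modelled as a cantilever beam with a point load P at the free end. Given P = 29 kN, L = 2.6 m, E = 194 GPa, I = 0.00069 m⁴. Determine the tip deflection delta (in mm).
Model: a cantilever beam with a point load P at the free end, so delta = (P·L^3) / (3·E·I).
Convert to SI units:
  P = 29 kN = 29000 N
  E = 194 GPa = 1.94 × 10¹¹ Pa
Substitute:
  delta = (29000 × 2.6^3) / (3 × (1.94 × 10¹¹) × 0.00069)
  delta = 0.001269 m
Convert: delta = 0.001269 m = 1.269 mm
Final answer: delta = 1.269 mm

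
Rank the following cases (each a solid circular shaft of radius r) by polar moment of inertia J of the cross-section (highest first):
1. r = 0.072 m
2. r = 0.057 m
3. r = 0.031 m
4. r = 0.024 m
Model: a solid circular shaft of radius r, so J = (π·r^4) / 2 (SI units).
  Case 1: J = (π × 0.072^4) / 2 = 4.221 × 10⁻⁵ m⁴
  Case 2: J = (π × 0.057^4) / 2 = 1.658 × 10⁻⁵ m⁴
  Case 3: J = (π × 0.031^4) / 2 = 1.451 × 10⁻⁶ m⁴
  Case 4: J = (π × 0.024^4) / 2 = 5.212 × 10⁻⁷ m⁴
Ordering: 4.221 × 10⁻⁵ m⁴ (case 1) > 1.658 × 10⁻⁵ m⁴ (case 2) > 1.451 × 10⁻⁶ m⁴ (case 3) > 5.212 × 10⁻⁷ m⁴ (case 4)
Final answer: 1, 2, 3, 4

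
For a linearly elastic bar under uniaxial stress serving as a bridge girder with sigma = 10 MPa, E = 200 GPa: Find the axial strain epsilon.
Model: a linearly elastic bar under uniaxial stress, so epsilon = sigma / E.
Convert to SI units:
  sigma = 10 MPa = 1 × 10⁷ Pa
  E = 200 GPa = 2 × 10¹¹ Pa
Substitute:
  epsilon = (1 × 10⁷) / (2 × 10¹¹)
  epsilon = 5 × 10⁻⁵
Final answer: epsilon = 5 × 10⁻⁵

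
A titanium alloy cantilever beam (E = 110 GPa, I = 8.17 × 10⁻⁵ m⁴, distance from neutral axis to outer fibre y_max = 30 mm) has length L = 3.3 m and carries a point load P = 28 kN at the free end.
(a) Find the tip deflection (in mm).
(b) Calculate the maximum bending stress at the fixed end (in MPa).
(a) Tip deflection of a cantilever with an end point load: δ = P·L^3 / (3·E·I). Convert P = 28 kN = 28000 N, E = 110 GPa = 1.1 × 10¹¹ Pa.
  δ = (28000 × 3.3^3) / (3 × (1.1 × 10¹¹) × (8.17 × 10⁻⁵)) = 0.03732 m = 37.32 mm
(b) Maximum bending moment at the fixed end: M = P·L = 28000 × 3.3 = 92400 N·m. Convert y_max = 30 mm = 0.03 m.
  σ = M·y_max / I = (92400 × 0.03) / (8.17 × 10⁻⁵) = 3.393 × 10⁷ Pa = 33.93 MPa
Final answer: (a) δ = 37.32 mm, (b) σ = 33.93 MPa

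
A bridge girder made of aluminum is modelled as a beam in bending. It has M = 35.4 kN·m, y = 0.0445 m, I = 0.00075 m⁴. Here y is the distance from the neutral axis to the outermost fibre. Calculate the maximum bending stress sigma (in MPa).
Model: a beam in bending, so sigma = (M·y) / I.
Convert to SI units:
  M = 35.4 kN·m = 35400 N·m
Substitute:
  sigma = (35400 × 0.0445) / 0.00075
  sigma = 2.1 × 10⁶ Pa
Convert: sigma = 2.1 × 10⁶ Pa = 2.1 MPa
Final answer: sigma = 2.1 MPa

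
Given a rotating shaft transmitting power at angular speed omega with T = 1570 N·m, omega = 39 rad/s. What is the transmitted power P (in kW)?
Model: a rotating shaft transmitting power at angular speed omega, so P = T·omega.
Substitute:
  P = 1570 × 39
  P = 61230 W
Convert: P = 61230 W = 61.23 kW
Final answer: P = 61.23 kW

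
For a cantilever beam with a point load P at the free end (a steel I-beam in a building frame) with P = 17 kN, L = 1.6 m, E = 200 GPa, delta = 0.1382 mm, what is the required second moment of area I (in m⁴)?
Model: a cantilever beam with a point load P at the free end, so delta = (P·L^3) / (3·E·I).
Solve for I: I = (P·L^3) / (3·delta·E).
Convert to SI units:
  P = 17 kN = 17000 N
  E = 200 GPa = 2 × 10¹¹ Pa
  delta = 0.1382 mm = 0.0001382 m
Substitute:
  I = (17000 × 1.6^3) / (3 × 0.0001382 × (2 × 10¹¹))
  I = 0.0008397 m⁴
Final answer: I = 0.0008397 m⁴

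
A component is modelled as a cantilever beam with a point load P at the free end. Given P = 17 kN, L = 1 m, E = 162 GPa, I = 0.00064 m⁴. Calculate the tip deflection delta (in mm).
Model: a cantilever beam with a point load P at the free end, so delta = (P·L^3) / (3·E·I).
Convert to SI units:
  P = 17 kN = 17000 N
  E = 162 GPa = 1.62 × 10¹¹ Pa
Substitute:
  delta = (17000 × 1^3) / (3 × (1.62 × 10¹¹) × 0.00064)
  delta = 5.466 × 10⁻⁵ m
Convert: delta = 5.466 × 10⁻⁵ m = 0.05466 mm
Final answer: delta = 0.05466 mm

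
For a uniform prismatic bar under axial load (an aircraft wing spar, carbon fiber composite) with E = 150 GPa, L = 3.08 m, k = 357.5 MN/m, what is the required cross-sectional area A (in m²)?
Model: a uniform prismatic bar under axial load, so k = (A·E) / L.
Solve for A: A = (k·L) / E.
Convert to SI units:
  E = 150 GPa = 1.5 × 10¹¹ Pa
  k = 357.5 MN/m = 3.575 × 10⁸ N/m
Substitute:
  A = ((3.575 × 10⁸) × 3.08) / (1.5 × 10¹¹)
  A = 0.007341 m²
Final answer: A = 0.007341 m²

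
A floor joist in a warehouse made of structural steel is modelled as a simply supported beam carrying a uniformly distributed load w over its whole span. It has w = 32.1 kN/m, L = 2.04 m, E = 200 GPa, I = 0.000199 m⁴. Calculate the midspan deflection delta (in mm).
Model: a simply supported beam carrying a uniformly distributed load w over its whole span, so delta = (5·w·L^4) / (384·E·I).
Convert to SI units:
  w = 32.1 kN/m = 32100 N/m
  E = 200 GPa = 2 × 10¹¹ Pa
Substitute:
  delta = (5 × 32100 × 2.04^4) / (384 × (2 × 10¹¹) × 0.000199)
  delta = 0.0001819 m
Convert: delta = 0.0001819 m = 0.1819 mm
Final answer: delta = 0.1819 mm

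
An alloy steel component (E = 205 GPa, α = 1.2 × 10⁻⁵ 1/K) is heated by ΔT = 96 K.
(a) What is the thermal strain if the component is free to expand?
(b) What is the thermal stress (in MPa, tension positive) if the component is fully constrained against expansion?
(a) Free thermal strain ε_th = α·ΔT = (1.2 × 10⁻⁵) × 96 = 0.001152
(b) Fully constrained, the expansion is suppressed, so σ = -E·α·ΔT. Convert E = 205 GPa = 2.05 × 10¹¹ Pa.
  σ = -(2.05 × 10¹¹) × (1.2 × 10⁻⁵) × 96 = -2.362 × 10⁸ Pa = -236.2 MPa (compressive)
Final answer: (a) ε_th = 0.001152, (b) σ = -236.2 MPa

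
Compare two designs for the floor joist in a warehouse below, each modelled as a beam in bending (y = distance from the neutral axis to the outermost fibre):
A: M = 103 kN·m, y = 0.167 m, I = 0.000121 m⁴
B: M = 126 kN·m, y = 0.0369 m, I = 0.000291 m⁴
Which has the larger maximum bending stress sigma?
Model: a beam in bending (y = distance from the neutral axis to the outermost fibre), so sigma = (M·y) / I (SI units).
  A: sigma = (103000 × 0.167) / 0.000121 = 1.422 × 10⁸ Pa = 142.2 MPa
  B: sigma = (126000 × 0.0369) / 0.000291 = 1.598 × 10⁷ Pa = 15.98 MPa
142.2 MPa > 15.98 MPa, so A is larger.
Final answer: A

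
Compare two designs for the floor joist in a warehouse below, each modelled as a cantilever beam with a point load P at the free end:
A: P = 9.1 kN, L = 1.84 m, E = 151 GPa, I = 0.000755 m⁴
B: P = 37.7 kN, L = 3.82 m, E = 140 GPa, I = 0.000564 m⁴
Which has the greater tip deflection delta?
Model: a cantilever beam with a point load P at the free end, so delta = (P·L^3) / (3·E·I) (SI units).
  A: delta = (9100 × 1.84^3) / (3 × (1.51 × 10¹¹) × 0.000755) = 0.0001657 m = 0.1657 mm
  B: delta = (37700 × 3.82^3) / (3 × (1.4 × 10¹¹) × 0.000564) = 0.008872 m = 8.872 mm
8.872 mm > 0.1657 mm, so B is larger.
Final answer: B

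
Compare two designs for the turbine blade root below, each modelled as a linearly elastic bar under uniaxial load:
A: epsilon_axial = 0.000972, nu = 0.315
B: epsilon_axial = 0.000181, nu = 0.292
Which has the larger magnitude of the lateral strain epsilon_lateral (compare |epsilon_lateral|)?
Model: a linearly elastic bar under uniaxial load, so epsilon_lateral = -nu·epsilon_axial (SI units).
  A: epsilon_lateral = -(0.315 × 0.000972) = -0.0003062
  B: epsilon_lateral = -(0.292 × 0.000181) = -5.285 × 10⁻⁵
|epsilon_lateral|: A = 0.0003062, B = 5.285 × 10⁻⁵, so A is larger in magnitude.
Final answer: A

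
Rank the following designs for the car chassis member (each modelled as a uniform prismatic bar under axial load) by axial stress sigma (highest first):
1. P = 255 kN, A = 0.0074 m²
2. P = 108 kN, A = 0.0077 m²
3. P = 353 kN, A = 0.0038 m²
Model: a uniform prismatic bar under axial load, so sigma = P / A (SI units).
  Case 1: sigma = 255000 / 0.0074 = 3.446 × 10⁷ Pa = 34.46 MPa
  Case 2: sigma = 108000 / 0.0077 = 1.403 × 10⁷ Pa = 14.03 MPa
  Case 3: sigma = 353000 / 0.0038 = 9.289 × 10⁷ Pa = 92.89 MPa
Ordering: 92.89 MPa (case 3) > 34.46 MPa (case 1) > 14.03 MPa (case 2)
Final answer: 3, 1, 2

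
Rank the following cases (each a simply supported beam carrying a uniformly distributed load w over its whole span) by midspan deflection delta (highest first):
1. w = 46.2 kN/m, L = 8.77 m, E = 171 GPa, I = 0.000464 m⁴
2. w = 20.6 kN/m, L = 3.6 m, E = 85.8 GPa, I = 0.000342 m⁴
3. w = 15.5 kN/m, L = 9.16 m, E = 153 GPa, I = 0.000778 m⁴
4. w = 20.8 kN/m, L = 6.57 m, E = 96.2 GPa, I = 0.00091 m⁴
Model: a simply supported beam carrying a uniformly distributed load w over its whole span, so delta = (5·w·L^4) / (384·E·I) (SI units).
  Case 1: delta = (5 × 46200 × 8.77^4) / (384 × (1.71 × 10¹¹) × 0.000464) = 0.04485 m = 44.85 mm
  Case 2: delta = (5 × 20600 × 3.6^4) / (384 × (8.58 × 10¹⁰) × 0.000342) = 0.001535 m = 1.535 mm
  Case 3: delta = (5 × 15500 × 9.16^4) / (384 × (1.53 × 10¹¹) × 0.000778) = 0.01194 m = 11.94 mm
  Case 4: delta = (5 × 20800 × 6.57^4) / (384 × (9.62 × 10¹⁰) × 0.00091) = 0.005764 m = 5.764 mm
Ordering: 44.85 mm (case 1) > 11.94 mm (case 3) > 5.764 mm (case 4) > 1.535 mm (case 2)
Final answer: 1, 3, 4, 2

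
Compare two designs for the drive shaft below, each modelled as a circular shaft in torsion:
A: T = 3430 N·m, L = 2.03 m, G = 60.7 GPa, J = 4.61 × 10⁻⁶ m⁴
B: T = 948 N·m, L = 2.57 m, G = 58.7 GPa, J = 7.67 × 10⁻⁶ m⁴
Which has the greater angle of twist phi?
Model: a circular shaft in torsion, so phi = (T·L) / (G·J) (SI units).
  A: phi = (3430 × 2.03) / ((6.07 × 10¹⁰) × (4.61 × 10⁻⁶)) = 0.02488 rad = 1.426°
  B: phi = (948 × 2.57) / ((5.87 × 10¹⁰) × (7.67 × 10⁻⁶)) = 0.005411 rad = 0.31°
1.426° > 0.31°, so A is larger.
Final answer: A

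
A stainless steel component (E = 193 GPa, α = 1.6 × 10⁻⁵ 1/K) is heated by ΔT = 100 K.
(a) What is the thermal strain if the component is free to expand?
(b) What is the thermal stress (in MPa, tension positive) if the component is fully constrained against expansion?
(a) Free thermal strain ε_th = α·ΔT = (1.6 × 10⁻⁵) × 100 = 0.0016
(b) Fully constrained, the expansion is suppressed, so σ = -E·α·ΔT. Convert E = 193 GPa = 1.93 × 10¹¹ Pa.
  σ = -(1.93 × 10¹¹) × (1.6 × 10⁻⁵) × 100 = -3.088 × 10⁸ Pa = -308.8 MPa (compressive)
Final answer: (a) ε_th = 0.0016, (b) σ = -308.8 MPa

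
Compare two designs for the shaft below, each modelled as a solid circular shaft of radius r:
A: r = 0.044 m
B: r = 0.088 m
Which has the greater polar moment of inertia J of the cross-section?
Model: a solid circular shaft of radius r, so J = (π·r^4) / 2 (SI units).
  A: J = (π × 0.044^4) / 2 = 5.887 × 10⁻⁶ m⁴
  B: J = (π × 0.088^4) / 2 = 9.42 × 10⁻⁵ m⁴
9.42 × 10⁻⁵ m⁴ > 5.887 × 10⁻⁶ m⁴, so B is larger.
Final answer: B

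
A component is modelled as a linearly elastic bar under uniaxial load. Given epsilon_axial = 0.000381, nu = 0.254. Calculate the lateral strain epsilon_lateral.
Model: a linearly elastic bar under uniaxial load, so epsilon_lateral = -nu·epsilon_axial.
Substitute:
  epsilon_lateral = -(0.254 × 0.000381)
  epsilon_lateral = -9.677 × 10⁻⁵
Final answer: epsilon_lateral = -9.677 × 10⁻⁵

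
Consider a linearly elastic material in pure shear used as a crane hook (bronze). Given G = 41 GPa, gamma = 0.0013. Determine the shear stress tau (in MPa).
Model: a linearly elastic material in pure shear, so tau = G·gamma.
Convert to SI units:
  G = 41 GPa = 4.1 × 10¹⁰ Pa
Substitute:
  tau = (4.1 × 10¹⁰) × 0.0013
  tau = 5.33 × 10⁷ Pa
Convert: tau = 5.33 × 10⁷ Pa = 53.3 MPa
Final answer: tau = 53.3 MPa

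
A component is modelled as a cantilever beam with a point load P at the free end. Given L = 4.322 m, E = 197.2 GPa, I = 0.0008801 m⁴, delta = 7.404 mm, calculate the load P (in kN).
Model: a cantilever beam with a point load P at the free end, so delta = (P·L^3) / (3·E·I).
Solve for P: P = (3·delta·E·I) / L^3.
Convert to SI units:
  E = 197.2 GPa = 1.972 × 10¹¹ Pa
  delta = 7.404 mm = 0.007404 m
Substitute:
  P = (3 × 0.007404 × (1.972 × 10¹¹) × 0.0008801) / 4.322^3
  P = 47750 N
Convert: P = 47750 N = 47.75 kN
Final answer: P = 47.75 kN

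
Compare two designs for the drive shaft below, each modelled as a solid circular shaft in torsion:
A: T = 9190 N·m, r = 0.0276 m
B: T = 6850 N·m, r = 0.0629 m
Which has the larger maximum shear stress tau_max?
Model: a solid circular shaft in torsion, so tau_max = (2·T) / (π·r^3) (SI units).
  A: tau_max = (2 × 9190) / (π × 0.0276^3) = 2.783 × 10⁸ Pa = 278.3 MPa
  B: tau_max = (2 × 6850) / (π × 0.0629^3) = 1.752 × 10⁷ Pa = 17.52 MPa
278.3 MPa > 17.52 MPa, so A is larger.
Final answer: A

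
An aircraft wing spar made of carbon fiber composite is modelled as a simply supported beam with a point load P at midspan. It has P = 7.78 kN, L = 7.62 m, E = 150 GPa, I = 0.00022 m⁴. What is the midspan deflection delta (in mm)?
Model: a simply supported beam with a point load P at midspan, so delta = (P·L^3) / (48·E·I).
Convert to SI units:
  P = 7.78 kN = 7780 N
  E = 150 GPa = 1.5 × 10¹¹ Pa
Substitute:
  delta = (7780 × 7.62^3) / (48 × (1.5 × 10¹¹) × 0.00022)
  delta = 0.002173 m
Convert: delta = 0.002173 m = 2.173 mm
Final answer: delta = 2.173 mm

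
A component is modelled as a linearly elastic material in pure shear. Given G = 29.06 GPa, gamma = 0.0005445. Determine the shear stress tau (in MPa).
Model: a linearly elastic material in pure shear, so tau = G·gamma.
Convert to SI units:
  G = 29.06 GPa = 2.906 × 10¹⁰ Pa
Substitute:
  tau = (2.906 × 10¹⁰) × 0.0005445
  tau = 1.582 × 10⁷ Pa
Convert: tau = 1.582 × 10⁷ Pa = 15.82 MPa
Final answer: tau = 15.82 MPa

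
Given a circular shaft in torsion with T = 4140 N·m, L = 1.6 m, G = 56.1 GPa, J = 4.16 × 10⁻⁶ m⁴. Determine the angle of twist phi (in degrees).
Model: a circular shaft in torsion, so phi = (T·L) / (G·J).
Convert to SI units:
  G = 56.1 GPa = 5.61 × 10¹⁰ Pa
Substitute:
  phi = (4140 × 1.6) / ((5.61 × 10¹⁰) × (4.16 × 10⁻⁶))
  phi = 0.02838 rad
Convert to degrees: phi = 0.02838 × 180/π = 1.626°
Final answer: phi = 1.626°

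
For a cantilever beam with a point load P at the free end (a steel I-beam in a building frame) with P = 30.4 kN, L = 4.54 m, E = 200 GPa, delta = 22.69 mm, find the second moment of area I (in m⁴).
Model: a cantilever beam with a point load P at the free end, so delta = (P·L^3) / (3·E·I).
Solve for I: I = (P·L^3) / (3·delta·E).
Convert to SI units:
  P = 30.4 kN = 30400 N
  E = 200 GPa = 2 × 10¹¹ Pa
  delta = 22.69 mm = 0.02269 m
Substitute:
  I = (30400 × 4.54^3) / (3 × 0.02269 × (2 × 10¹¹))
  I = 0.000209 m⁴
Final answer: I = 0.000209 m⁴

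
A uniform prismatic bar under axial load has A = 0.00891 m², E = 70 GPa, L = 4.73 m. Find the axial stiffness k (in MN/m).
Model: a uniform prismatic bar under axial load, so k = (A·E) / L.
Convert to SI units:
  E = 70 GPa = 7 × 10¹⁰ Pa
Substitute:
  k = (0.00891 × (7 × 10¹⁰)) / 4.73
  k = 1.319 × 10⁸ N/m
Convert: k = 1.319 × 10⁸ N/m = 131.9 MN/m
Final answer: k = 131.9 MN/m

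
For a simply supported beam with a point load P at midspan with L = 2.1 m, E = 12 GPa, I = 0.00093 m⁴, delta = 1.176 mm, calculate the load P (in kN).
Model: a simply supported beam with a point load P at midspan, so delta = (P·L^3) / (48·E·I).
Solve for P: P = (48·delta·E·I) / L^3.
Convert to SI units:
  E = 12 GPa = 1.2 × 10¹⁰ Pa
  delta = 1.176 mm = 0.001176 m
Substitute:
  P = (48 × 0.001176 × (1.2 × 10¹⁰) × 0.00093) / 2.1^3
  P = 68020 N
Convert: P = 68020 N = 68.02 kN
Final answer: P = 68.02 kN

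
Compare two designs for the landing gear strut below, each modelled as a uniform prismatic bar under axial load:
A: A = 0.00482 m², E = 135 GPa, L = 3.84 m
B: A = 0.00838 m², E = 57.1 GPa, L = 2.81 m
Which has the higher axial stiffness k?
Model: a uniform prismatic bar under axial load, so k = (A·E) / L (SI units).
  A: k = (0.00482 × (1.35 × 10¹¹)) / 3.84 = 1.695 × 10⁸ N/m = 169.5 MN/m
  B: k = (0.00838 × (5.71 × 10¹⁰)) / 2.81 = 1.703 × 10⁸ N/m = 170.3 MN/m
170.3 MN/m > 169.5 MN/m, so B is larger.
Final answer: B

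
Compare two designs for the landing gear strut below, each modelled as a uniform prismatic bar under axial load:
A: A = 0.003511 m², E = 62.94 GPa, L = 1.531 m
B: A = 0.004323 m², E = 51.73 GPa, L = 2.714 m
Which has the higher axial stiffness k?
Model: a uniform prismatic bar under axial load, so k = (A·E) / L (SI units).
  A: k = (0.003511 × (6.294 × 10¹⁰)) / 1.531 = 1.443 × 10⁸ N/m = 144.3 MN/m
  B: k = (0.004323 × (5.173 × 10¹⁰)) / 2.714 = 8.24 × 10⁷ N/m = 82.4 MN/m
144.3 MN/m > 82.4 MN/m, so A is larger.
Final answer: A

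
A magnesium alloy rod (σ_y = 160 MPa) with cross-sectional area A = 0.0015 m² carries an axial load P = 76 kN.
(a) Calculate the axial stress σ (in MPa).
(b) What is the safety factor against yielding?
(a) Axial stress σ = P/A. Convert P = 76 kN = 76000 N.
  σ = 76000 / 0.0015 = 5.067 × 10⁷ Pa = 50.67 MPa
(b) Safety factor SF = σ_y/σ = 160 / 50.67 = 3.158
Final answer: (a) σ = 50.67 MPa, (b) SF = 3.158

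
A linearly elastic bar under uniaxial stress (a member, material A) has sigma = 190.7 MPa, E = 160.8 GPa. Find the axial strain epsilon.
Model: a linearly elastic bar under uniaxial stress, so epsilon = sigma / E.
Convert to SI units:
  sigma = 190.7 MPa = 1.907 × 10⁸ Pa
  E = 160.8 GPa = 1.608 × 10¹¹ Pa
Substitute:
  epsilon = (1.907 × 10⁸) / (1.608 × 10¹¹)
  epsilon = 0.001186
Final answer: epsilon = 0.001186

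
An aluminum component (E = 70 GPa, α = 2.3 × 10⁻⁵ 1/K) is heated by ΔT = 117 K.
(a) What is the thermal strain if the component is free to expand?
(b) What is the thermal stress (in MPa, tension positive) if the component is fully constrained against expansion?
(a) Free thermal strain ε_th = α·ΔT = (2.3 × 10⁻⁵) × 117 = 0.002691
(b) Fully constrained, the expansion is suppressed, so σ = -E·α·ΔT. Convert E = 70 GPa = 7 × 10¹⁰ Pa.
  σ = -(7 × 10¹⁰) × (2.3 × 10⁻⁵) × 117 = -1.884 × 10⁸ Pa = -188.4 MPa (compressive)
Final answer: (a) ε_th = 0.002691, (b) σ = -188.4 MPa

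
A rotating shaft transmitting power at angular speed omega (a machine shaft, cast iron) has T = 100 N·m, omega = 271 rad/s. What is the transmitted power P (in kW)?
Model: a rotating shaft transmitting power at angular speed omega, so P = T·omega.
Substitute:
  P = 100 × 271
  P = 27100 W
Convert: P = 27100 W = 27.1 kW
Final answer: P = 27.1 kW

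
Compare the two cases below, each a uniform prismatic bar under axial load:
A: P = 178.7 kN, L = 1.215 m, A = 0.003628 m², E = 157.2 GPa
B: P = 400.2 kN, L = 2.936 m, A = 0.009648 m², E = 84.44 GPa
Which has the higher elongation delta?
Model: a uniform prismatic bar under axial load, so delta = (P·L) / (A·E) (SI units).
  A: delta = (178700 × 1.215) / (0.003628 × (1.572 × 10¹¹)) = 0.0003807 m = 0.3807 mm
  B: delta = (400200 × 2.936) / (0.009648 × (8.444 × 10¹⁰)) = 0.001442 m = 1.442 mm
1.442 mm > 0.3807 mm, so B is larger.
Final answer: B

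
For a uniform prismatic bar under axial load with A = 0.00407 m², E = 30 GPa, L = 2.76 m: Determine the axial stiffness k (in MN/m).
Model: a uniform prismatic bar under axial load, so k = (A·E) / L.
Convert to SI units:
  E = 30 GPa = 3 × 10¹⁰ Pa
Substitute:
  k = (0.00407 × (3 × 10¹⁰)) / 2.76
  k = 4.424 × 10⁷ N/m
Convert: k = 4.424 × 10⁷ N/m = 44.24 MN/m
Final answer: k = 44.24 MN/m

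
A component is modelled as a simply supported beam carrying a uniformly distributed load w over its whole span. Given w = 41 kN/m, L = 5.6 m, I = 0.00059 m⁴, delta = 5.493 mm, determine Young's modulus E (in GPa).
Model: a simply supported beam carrying a uniformly distributed load w over its whole span, so delta = (5·w·L^4) / (384·E·I).
Solve for E: E = (5·w·L^4) / (384·delta·I).
Convert to SI units:
  w = 41 kN/m = 41000 N/m
  delta = 5.493 mm = 0.005493 m
Substitute:
  E = (5 × 41000 × 5.6^4) / (384 × 0.005493 × 0.00059)
  E = 1.62 × 10¹¹ Pa
Convert: E = 1.62 × 10¹¹ Pa = 162 GPa
Final answer: E = 162 GPa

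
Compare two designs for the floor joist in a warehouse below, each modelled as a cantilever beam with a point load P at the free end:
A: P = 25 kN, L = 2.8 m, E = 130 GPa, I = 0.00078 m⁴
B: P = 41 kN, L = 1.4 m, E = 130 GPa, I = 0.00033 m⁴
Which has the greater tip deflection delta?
Model: a cantilever beam with a point load P at the free end, so delta = (P·L^3) / (3·E·I) (SI units).
  A: delta = (25000 × 2.8^3) / (3 × (1.3 × 10¹¹) × 0.00078) = 0.001804 m = 1.804 mm
  B: delta = (41000 × 1.4^3) / (3 × (1.3 × 10¹¹) × 0.00033) = 0.0008742 m = 0.8742 mm
1.804 mm > 0.8742 mm, so A is larger.
Final answer: A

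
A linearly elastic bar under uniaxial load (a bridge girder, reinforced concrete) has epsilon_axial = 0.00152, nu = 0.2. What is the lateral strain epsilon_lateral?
Model: a linearly elastic bar under uniaxial load, so epsilon_lateral = -nu·epsilon_axial.
Substitute:
  epsilon_lateral = -(0.2 × 0.00152)
  epsilon_lateral = -0.000304
Final answer: epsilon_lateral = -0.000304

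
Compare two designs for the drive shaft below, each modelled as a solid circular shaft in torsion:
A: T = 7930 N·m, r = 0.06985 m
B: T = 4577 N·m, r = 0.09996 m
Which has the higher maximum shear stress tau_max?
Model: a solid circular shaft in torsion, so tau_max = (2·T) / (π·r^3) (SI units).
  A: tau_max = (2 × 7930) / (π × 0.06985^3) = 1.481 × 10⁷ Pa = 14.81 MPa
  B: tau_max = (2 × 4577) / (π × 0.09996^3) = 2.917 × 10⁶ Pa = 2.917 MPa
14.81 MPa > 2.917 MPa, so A is larger.
Final answer: A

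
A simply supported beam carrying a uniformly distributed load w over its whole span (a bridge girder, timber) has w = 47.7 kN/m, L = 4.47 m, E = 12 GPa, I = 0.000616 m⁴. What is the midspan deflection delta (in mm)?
Model: a simply supported beam carrying a uniformly distributed load w over its whole span, so delta = (5·w·L^4) / (384·E·I).
Convert to SI units:
  w = 47.7 kN/m = 47700 N/m
  E = 12 GPa = 1.2 × 10¹⁰ Pa
Substitute:
  delta = (5 × 47700 × 4.47^4) / (384 × (1.2 × 10¹⁰) × 0.000616)
  delta = 0.03354 m
Convert: delta = 0.03354 m = 33.54 mm
Final answer: delta = 33.54 mm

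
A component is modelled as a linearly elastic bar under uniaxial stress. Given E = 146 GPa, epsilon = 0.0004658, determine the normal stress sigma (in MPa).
Model: a linearly elastic bar under uniaxial stress, so epsilon = sigma / E.
Solve for sigma: sigma = epsilon·E.
Convert to SI units:
  E = 146 GPa = 1.46 × 10¹¹ Pa
Substitute:
  sigma = 0.0004658 × (1.46 × 10¹¹)
  sigma = 6.801 × 10⁷ Pa
Convert: sigma = 6.801 × 10⁷ Pa = 68.01 MPa
Final answer: sigma = 68.01 MPa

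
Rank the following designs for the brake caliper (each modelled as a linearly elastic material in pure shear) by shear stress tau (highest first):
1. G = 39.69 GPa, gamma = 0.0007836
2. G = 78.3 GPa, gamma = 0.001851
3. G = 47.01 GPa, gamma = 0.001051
Model: a linearly elastic material in pure shear, so tau = G·gamma (SI units).
  Case 1: tau = (3.969 × 10¹⁰) × 0.0007836 = 3.11 × 10⁷ Pa = 31.1 MPa
  Case 2: tau = (7.83 × 10¹⁰) × 0.001851 = 1.449 × 10⁸ Pa = 144.9 MPa
  Case 3: tau = (4.701 × 10¹⁰) × 0.001051 = 4.941 × 10⁷ Pa = 49.41 MPa
Ordering: 144.9 MPa (case 2) > 49.41 MPa (case 3) > 31.1 MPa (case 1)
Final answer: 2, 3, 1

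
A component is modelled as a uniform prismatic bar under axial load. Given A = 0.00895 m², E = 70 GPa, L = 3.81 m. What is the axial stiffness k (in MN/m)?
Model: a uniform prismatic bar under axial load, so k = (A·E) / L.
Convert to SI units:
  E = 70 GPa = 7 × 10¹⁰ Pa
Substitute:
  k = (0.00895 × (7 × 10¹⁰)) / 3.81
  k = 1.644 × 10⁸ N/m
Convert: k = 1.644 × 10⁸ N/m = 164.4 MN/m
Final answer: k = 164.4 MN/m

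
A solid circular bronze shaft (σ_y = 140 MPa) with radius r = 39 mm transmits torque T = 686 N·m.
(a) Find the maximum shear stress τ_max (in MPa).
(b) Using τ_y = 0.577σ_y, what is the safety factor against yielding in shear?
(a) For a solid circular shaft, τ_max = T·r/J with J = π·r^4/2, i.e. τ_max = 2·T / (π·r^3). Convert r = 39 mm = 0.039 m.
  τ_max = (2 × 686) / (π × 0.039^3) = 7.362 × 10⁶ Pa = 7.362 MPa
(b) τ_y = 0.577 × 140 = 80.78 MPa
  SF = τ_y/τ_max = 80.78 / 7.362 = 10.97
Final answer: (a) τ_max = 7.362 MPa, (b) SF = 10.97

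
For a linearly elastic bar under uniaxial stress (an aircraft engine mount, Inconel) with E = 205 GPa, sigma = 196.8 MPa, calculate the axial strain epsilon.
Model: a linearly elastic bar under uniaxial stress, so sigma = E·epsilon.
Solve for epsilon: epsilon = sigma / E.
Convert to SI units:
  E = 205 GPa = 2.05 × 10¹¹ Pa
  sigma = 196.8 MPa = 1.968 × 10⁸ Pa
Substitute:
  epsilon = (1.968 × 10⁸) / (2.05 × 10¹¹)
  epsilon = 0.00096
Final answer: epsilon = 0.00096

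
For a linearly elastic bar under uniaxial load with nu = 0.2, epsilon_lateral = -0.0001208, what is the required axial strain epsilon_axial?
Model: a linearly elastic bar under uniaxial load, so epsilon_lateral = -nu·epsilon_axial.
Solve for epsilon_axial: epsilon_axial = -epsilon_lateral / nu.
Substitute:
  epsilon_axial = -(-0.0001208) / 0.2
  epsilon_axial = 0.000604
Final answer: epsilon_axial = 0.000604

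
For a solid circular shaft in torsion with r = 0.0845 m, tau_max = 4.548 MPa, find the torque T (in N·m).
Model: a solid circular shaft in torsion, so tau_max = (2·T) / (π·r^3).
Solve for T: T = (π·tau_max·r^3) / 2.
Convert to SI units:
  tau_max = 4.548 MPa = 4.548 × 10⁶ Pa
Substitute:
  T = (π × (4.548 × 10⁶) × 0.0845^3) / 2
  T = 4310 N·m
Final answer: T = 4310 N·m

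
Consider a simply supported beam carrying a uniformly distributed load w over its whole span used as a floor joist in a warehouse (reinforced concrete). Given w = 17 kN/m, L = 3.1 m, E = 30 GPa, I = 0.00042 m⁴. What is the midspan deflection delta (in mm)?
Model: a simply supported beam carrying a uniformly distributed load w over its whole span, so delta = (5·w·L^4) / (384·E·I).
Convert to SI units:
  w = 17 kN/m = 17000 N/m
  E = 30 GPa = 3 × 10¹⁰ Pa
Substitute:
  delta = (5 × 17000 × 3.1^4) / (384 × (3 × 10¹⁰) × 0.00042)
  delta = 0.001622 m
Convert: delta = 0.001622 m = 1.622 mm
Final answer: delta = 1.622 mm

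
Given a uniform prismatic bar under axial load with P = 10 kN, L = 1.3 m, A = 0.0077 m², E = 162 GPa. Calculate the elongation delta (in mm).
Model: a uniform prismatic bar under axial load, so delta = (P·L) / (A·E).
Convert to SI units:
  P = 10 kN = 10000 N
  E = 162 GPa = 1.62 × 10¹¹ Pa
Substitute:
  delta = (10000 × 1.3) / (0.0077 × (1.62 × 10¹¹))
  delta = 1.042 × 10⁻⁵ m
Convert: delta = 1.042 × 10⁻⁵ m = 0.01042 mm
Final answer: delta = 0.01042 mm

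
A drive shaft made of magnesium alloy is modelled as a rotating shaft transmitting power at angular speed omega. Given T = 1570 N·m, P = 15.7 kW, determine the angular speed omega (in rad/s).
Model: a rotating shaft transmitting power at angular speed omega, so P = T·omega.
Solve for omega: omega = P / T.
Convert to SI units:
  P = 15.7 kW = 15700 W
Substitute:
  omega = 15700 / 1570
  omega = 10 rad/s
Final answer: omega = 10 rad/s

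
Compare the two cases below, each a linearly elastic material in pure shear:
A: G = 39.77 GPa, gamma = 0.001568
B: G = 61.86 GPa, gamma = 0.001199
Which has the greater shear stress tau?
Model: a linearly elastic material in pure shear, so tau = G·gamma (SI units).
  A: tau = (3.977 × 10¹⁰) × 0.001568 = 6.236 × 10⁷ Pa = 62.36 MPa
  B: tau = (6.186 × 10¹⁰) × 0.001199 = 7.417 × 10⁷ Pa = 74.17 MPa
74.17 MPa > 62.36 MPa, so B is larger.
Final answer: B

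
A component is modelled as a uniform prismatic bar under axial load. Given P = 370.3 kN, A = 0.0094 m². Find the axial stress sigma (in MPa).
Model: a uniform prismatic bar under axial load, so sigma = P / A.
Convert to SI units:
  P = 370.3 kN = 370300 N
Substitute:
  sigma = 370300 / 0.0094
  sigma = 3.939 × 10⁷ Pa
Convert: sigma = 3.939 × 10⁷ Pa = 39.39 MPa
Final answer: sigma = 39.39 MPa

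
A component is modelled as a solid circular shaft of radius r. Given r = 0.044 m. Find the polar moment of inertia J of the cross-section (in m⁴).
Model: a solid circular shaft of radius r, so J = (π·r^4) / 2.
Substitute:
  J = (π × 0.044^4) / 2
  J = 5.887 × 10⁻⁶ m⁴
Final answer: J = 5.887 × 10⁻⁶ m⁴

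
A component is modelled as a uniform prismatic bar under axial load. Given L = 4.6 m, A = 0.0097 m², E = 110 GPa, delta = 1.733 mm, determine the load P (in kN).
Model: a uniform prismatic bar under axial load, so delta = (P·L) / (A·E).
Solve for P: P = (delta·A·E) / L.
Convert to SI units:
  E = 110 GPa = 1.1 × 10¹¹ Pa
  delta = 1.733 mm = 0.001733 m
Substitute:
  P = (0.001733 × 0.0097 × (1.1 × 10¹¹)) / 4.6
  P = 402000 N
Convert: P = 402000 N = 402 kN
Final answer: P = 402 kN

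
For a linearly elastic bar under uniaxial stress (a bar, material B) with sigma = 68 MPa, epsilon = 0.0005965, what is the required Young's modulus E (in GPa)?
Model: a linearly elastic bar under uniaxial stress, so epsilon = sigma / E.
Solve for E: E = sigma / epsilon.
Convert to SI units:
  sigma = 68 MPa = 6.8 × 10⁷ Pa
Substitute:
  E = (6.8 × 10⁷) / 0.0005965
  E = 1.14 × 10¹¹ Pa
Convert: E = 1.14 × 10¹¹ Pa = 114 GPa
Final answer: E = 114 GPa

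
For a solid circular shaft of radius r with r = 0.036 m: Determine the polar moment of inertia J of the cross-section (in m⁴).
Model: a solid circular shaft of radius r, so J = (π·r^4) / 2.
Substitute:
  J = (π × 0.036^4) / 2
  J = 2.638 × 10⁻⁶ m⁴
Final answer: J = 2.638 × 10⁻⁶ m⁴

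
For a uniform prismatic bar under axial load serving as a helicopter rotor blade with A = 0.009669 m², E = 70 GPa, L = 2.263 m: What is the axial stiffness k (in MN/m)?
Model: a uniform prismatic bar under axial load, so k = (A·E) / L.
Convert to SI units:
  E = 70 GPa = 7 × 10¹⁰ Pa
Substitute:
  k = (0.009669 × (7 × 10¹⁰)) / 2.263
  k = 2.991 × 10⁸ N/m
Convert: k = 2.991 × 10⁸ N/m = 299.1 MN/m
Final answer: k = 299.1 MN/m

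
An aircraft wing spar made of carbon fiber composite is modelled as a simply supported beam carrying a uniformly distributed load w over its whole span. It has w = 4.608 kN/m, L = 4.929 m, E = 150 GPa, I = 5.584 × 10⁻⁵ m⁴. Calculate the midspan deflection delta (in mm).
Model: a simply supported beam carrying a uniformly distributed load w over its whole span, so delta = (5·w·L^4) / (384·E·I).
Convert to SI units:
  w = 4.608 kN/m = 4608 N/m
  E = 150 GPa = 1.5 × 10¹¹ Pa
Substitute:
  delta = (5 × 4608 × 4.929^4) / (384 × (1.5 × 10¹¹) × (5.584 × 10⁻⁵))
  delta = 0.004228 m
Convert: delta = 0.004228 m = 4.228 mm
Final answer: delta = 4.228 mm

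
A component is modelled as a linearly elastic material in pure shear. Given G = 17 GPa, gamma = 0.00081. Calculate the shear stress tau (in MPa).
Model: a linearly elastic material in pure shear, so tau = G·gamma.
Convert to SI units:
  G = 17 GPa = 1.7 × 10¹⁰ Pa
Substitute:
  tau = (1.7 × 10¹⁰) × 0.00081
  tau = 1.377 × 10⁷ Pa
Convert: tau = 1.377 × 10⁷ Pa = 13.77 MPa
Final answer: tau = 13.77 MPa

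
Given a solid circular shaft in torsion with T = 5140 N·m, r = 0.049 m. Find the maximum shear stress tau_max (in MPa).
Model: a solid circular shaft in torsion, so tau_max = (2·T) / (π·r^3).
Substitute:
  tau_max = (2 × 5140) / (π × 0.049^3)
  tau_max = 2.781 × 10⁷ Pa
Convert: tau_max = 2.781 × 10⁷ Pa = 27.81 MPa
Final answer: tau_max = 27.81 MPa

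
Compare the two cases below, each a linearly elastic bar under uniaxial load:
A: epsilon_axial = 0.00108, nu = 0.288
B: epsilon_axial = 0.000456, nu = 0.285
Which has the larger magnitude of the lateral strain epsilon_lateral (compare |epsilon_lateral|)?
Model: a linearly elastic bar under uniaxial load, so epsilon_lateral = -nu·epsilon_axial (SI units).
  A: epsilon_lateral = -(0.288 × 0.00108) = -0.000311
  B: epsilon_lateral = -(0.285 × 0.000456) = -0.00013
|epsilon_lateral|: A = 0.000311, B = 0.00013, so A is larger in magnitude.
Final answer: A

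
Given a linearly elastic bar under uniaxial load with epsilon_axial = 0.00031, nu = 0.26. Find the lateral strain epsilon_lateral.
Model: a linearly elastic bar under uniaxial load, so epsilon_lateral = -nu·epsilon_axial.
Substitute:
  epsilon_lateral = -(0.26 × 0.00031)
  epsilon_lateral = -8.06 × 10⁻⁵
Final answer: epsilon_lateral = -8.06 × 10⁻⁵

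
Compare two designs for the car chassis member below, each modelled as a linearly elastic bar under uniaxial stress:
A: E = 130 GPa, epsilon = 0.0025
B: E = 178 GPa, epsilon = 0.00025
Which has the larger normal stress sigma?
Model: a linearly elastic bar under uniaxial stress, so sigma = E·epsilon (SI units).
  A: sigma = (1.3 × 10¹¹) × 0.0025 = 3.25 × 10⁸ Pa = 325 MPa
  B: sigma = (1.78 × 10¹¹) × 0.00025 = 4.45 × 10⁷ Pa = 44.5 MPa
325 MPa > 44.5 MPa, so A is larger.
Final answer: A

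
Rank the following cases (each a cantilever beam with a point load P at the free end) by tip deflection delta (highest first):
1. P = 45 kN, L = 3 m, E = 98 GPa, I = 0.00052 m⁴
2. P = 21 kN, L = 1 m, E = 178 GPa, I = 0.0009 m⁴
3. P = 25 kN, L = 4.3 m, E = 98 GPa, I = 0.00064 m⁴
Model: a cantilever beam with a point load P at the free end, so delta = (P·L^3) / (3·E·I) (SI units).
  Case 1: delta = (45000 × 3^3) / (3 × (9.8 × 10¹⁰) × 0.00052) = 0.007947 m = 7.947 mm
  Case 2: delta = (21000 × 1^3) / (3 × (1.78 × 10¹¹) × 0.0009) = 4.37 × 10⁻⁵ m = 0.0437 mm
  Case 3: delta = (25000 × 4.3^3) / (3 × (9.8 × 10¹⁰) × 0.00064) = 0.01056 m = 10.56 mm
Ordering: 10.56 mm (case 3) > 7.947 mm (case 1) > 0.0437 mm (case 2)
Final answer: 3, 1, 2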